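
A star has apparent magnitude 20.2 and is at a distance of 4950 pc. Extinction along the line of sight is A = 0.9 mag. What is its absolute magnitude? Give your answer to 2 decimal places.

M ≈ 5.83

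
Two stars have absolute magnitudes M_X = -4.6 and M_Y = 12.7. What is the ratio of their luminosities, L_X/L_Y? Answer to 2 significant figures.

ΔM = M_X − M_Y = -17.3
L_X/L_Y = 10^(−0.4 ΔM) = 10^6.920 = 8.318×10^6

L_X/L_Y ≈ 8.3×10^6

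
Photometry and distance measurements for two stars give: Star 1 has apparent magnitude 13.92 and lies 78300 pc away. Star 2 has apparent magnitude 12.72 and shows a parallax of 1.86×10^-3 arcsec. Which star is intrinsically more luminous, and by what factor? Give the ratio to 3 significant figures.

Star 1 is more luminous, by a factor of 7020.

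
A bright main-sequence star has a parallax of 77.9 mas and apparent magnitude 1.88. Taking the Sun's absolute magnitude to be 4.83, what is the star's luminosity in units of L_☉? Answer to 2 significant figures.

d = 1/p = 1000/77.9 mas = 12.84 pc
M = m − 5 log₁₀ d + 5 = 1.88 − 5·1.1085 + 5 = 1.338
M − M_☉ = 1.338 − 4.83 = -3.492
L/L_☉ = 10^(−0.4 × -3.492) = 24.94

L/L_☉ ≈ 25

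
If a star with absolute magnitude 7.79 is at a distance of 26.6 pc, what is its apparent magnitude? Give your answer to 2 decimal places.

m = M + 5 log₁₀ d − 5 = 7.79 + 5·1.4249 − 5 = 9.914

m ≈ 9.91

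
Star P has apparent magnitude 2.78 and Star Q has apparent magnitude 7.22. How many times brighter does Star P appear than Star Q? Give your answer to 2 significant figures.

60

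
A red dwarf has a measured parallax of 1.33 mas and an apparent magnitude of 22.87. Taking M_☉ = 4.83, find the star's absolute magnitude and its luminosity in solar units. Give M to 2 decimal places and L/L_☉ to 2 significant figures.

M ≈ 13.49; L/L_☉ ≈ 3.4×10^-4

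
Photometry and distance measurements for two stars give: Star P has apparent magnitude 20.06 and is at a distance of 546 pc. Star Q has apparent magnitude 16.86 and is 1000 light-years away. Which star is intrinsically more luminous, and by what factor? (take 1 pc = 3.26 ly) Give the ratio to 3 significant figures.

Star Q is more luminous, by a factor of 6.01.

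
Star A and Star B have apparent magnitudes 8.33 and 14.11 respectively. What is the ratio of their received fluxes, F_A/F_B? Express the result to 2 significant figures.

F_A/F_B ≈ 210

Magnitude difference = -5.78
Flux ratio = 10^(−0.4 Δm) = 10^(−0.4 × -5.78) = 10^2.312 = 205.1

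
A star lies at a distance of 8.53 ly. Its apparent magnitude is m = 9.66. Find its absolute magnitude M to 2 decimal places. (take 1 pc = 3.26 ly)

d = 8.53 ly / 3.26 = 2.617 pc
5 log₁₀(d/10 pc) = 5 log₁₀(2.617) − 5 = -2.911
M = m − 5 log₁₀(d/10) = 9.66 + 2.911 = 12.571

M ≈ 12.57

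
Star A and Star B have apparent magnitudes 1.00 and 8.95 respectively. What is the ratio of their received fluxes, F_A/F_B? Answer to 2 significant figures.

F_A/F_B ≈ 1500

Magnitude difference = -7.95
Flux ratio = 10^(−0.4 Δm) = 10^(−0.4 × -7.95) = 10^3.180 = 1514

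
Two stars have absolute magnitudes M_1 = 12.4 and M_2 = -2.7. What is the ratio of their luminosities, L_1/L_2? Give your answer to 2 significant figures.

L_1/L_2 ≈ 9.1×10^-7

ΔM = M_1 − M_2 = 15.1
L_1/L_2 = 10^(−0.4 ΔM) = 10^-6.040 = 9.120×10^-7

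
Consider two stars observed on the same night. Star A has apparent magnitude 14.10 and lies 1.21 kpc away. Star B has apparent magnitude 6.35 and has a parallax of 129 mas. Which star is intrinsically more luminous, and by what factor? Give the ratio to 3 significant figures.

Star A is more luminous, by a factor of 19.4.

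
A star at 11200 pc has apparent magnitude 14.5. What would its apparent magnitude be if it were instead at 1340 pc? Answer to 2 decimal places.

m ≈ 9.89

Flux ∝ 1/d², so Δm = 5 log₁₀(d₂/d₁) = 5 log₁₀(1340/11200) = -4.611
m₂ = m₁ + Δm = 14.5 + (-4.611) = 9.889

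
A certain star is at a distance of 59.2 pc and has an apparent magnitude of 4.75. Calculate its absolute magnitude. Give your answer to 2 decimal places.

5 log₁₀(d/10 pc) = 5 log₁₀(59.20) − 5 = 3.862
M = m − 5 log₁₀(d/10) = 4.75 − 3.862 = 0.888

M ≈ 0.89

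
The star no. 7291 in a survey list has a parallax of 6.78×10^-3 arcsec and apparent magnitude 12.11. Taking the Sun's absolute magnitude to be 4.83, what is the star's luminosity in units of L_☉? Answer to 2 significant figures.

L/L_☉ ≈ 0.27

d = 1/p = 1/6.78×10^-3″ = 147.5 pc
M = m − 5 log₁₀ d + 5 = 12.11 − 5·2.1688 + 5 = 6.266
M − M_☉ = 6.266 − 4.83 = 1.436
L/L_☉ = 10^(−0.4 × 1.436) = 0.2664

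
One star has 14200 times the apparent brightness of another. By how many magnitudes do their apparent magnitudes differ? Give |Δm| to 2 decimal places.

|Δm| ≈ 10.38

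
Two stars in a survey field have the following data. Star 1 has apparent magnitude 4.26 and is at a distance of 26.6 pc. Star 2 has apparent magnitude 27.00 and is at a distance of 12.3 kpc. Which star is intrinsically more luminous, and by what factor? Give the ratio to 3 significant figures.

Star 1: M = m − 5 log₁₀ d + 5 = 4.26 − 5·1.4249 + 5 = 2.136
Star 2: d = 12.3 kpc = 12300 pc
Star 2: M = m − 5 log₁₀ d + 5 = 27.00 − 5·4.0899 + 5 = 11.550
ΔM = M_1 − M_2 = 2.136 − (11.550) = -9.415; smaller M is more luminous → Star 1.
L ratio = 10^(0.4 |ΔM|) = 10^3.766 = 5834

Star 1 is more luminous, by a factor of 5830.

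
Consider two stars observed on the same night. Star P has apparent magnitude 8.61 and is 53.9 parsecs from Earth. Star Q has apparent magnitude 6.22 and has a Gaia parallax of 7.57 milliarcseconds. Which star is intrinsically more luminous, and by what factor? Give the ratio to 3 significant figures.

Star Q is more luminous, by a factor of 54.3.

Star P: M = m − 5 log₁₀ d + 5 = 8.61 − 5·1.7316 + 5 = 4.952
Star Q: p = 7.57 mas = 7.57×10^-3″ → d = 1/p = 132.1 pc
Star Q: M = m − 5 log₁₀ d + 5 = 6.22 − 5·2.1209 + 5 = 0.615
ΔM = M_P − M_Q = 4.952 − (0.615) = 4.337; smaller M is more luminous → Star Q.
L ratio = 10^(0.4 |ΔM|) = 10^1.735 = 54.28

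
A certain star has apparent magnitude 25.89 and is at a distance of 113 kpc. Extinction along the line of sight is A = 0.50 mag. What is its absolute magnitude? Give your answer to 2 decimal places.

d = 113 kpc = 113000 pc
5 log₁₀(d/10 pc) = 5 log₁₀(113000) − 5 = 20.265
M = m − 5 log₁₀(d/10) − A = 25.89 − 20.265 − 0.50 = 5.125

M ≈ 5.12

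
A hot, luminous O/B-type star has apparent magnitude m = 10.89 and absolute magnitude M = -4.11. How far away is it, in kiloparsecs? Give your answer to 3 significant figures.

Distance modulus: m − M = 10.89 − (-4.11) = 15.000
m − M = 5 log₁₀ d − 5
log₁₀ d = (m − M)/5 + 1 = 4.0000
d = 10^4.0000 = 10000 pc
= 10.00 kpc

d ≈ 10.0 kpc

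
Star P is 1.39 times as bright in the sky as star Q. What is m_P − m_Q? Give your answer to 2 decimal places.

m_P − m_Q ≈ -0.36

Pogson: Δm = −2.5 log₁₀(ratio) = −2.5 log₁₀(1.39) = −2.5 × 0.1430 = -0.358
Star P is brighter, so it has the smaller magnitude: the difference is negative.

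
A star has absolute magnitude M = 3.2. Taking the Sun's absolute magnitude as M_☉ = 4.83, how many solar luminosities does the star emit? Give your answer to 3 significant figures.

M − M_☉ = 3.2 − 4.83 = -1.630
L/L_☉ = 10^(−0.4 (M − M_☉)) = 10^0.652 = 4.487

L/L_☉ ≈ 4.49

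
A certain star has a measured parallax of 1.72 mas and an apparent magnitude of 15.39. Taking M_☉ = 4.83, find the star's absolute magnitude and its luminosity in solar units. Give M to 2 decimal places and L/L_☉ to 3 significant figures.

d = 1/p = 1000/1.72 mas = 581.4 pc
M = m − 5 log₁₀ d + 5 = 15.39 − 5·2.7645 + 5 = 6.568
M − M_☉ = 6.568 − 4.83 = 1.738
L/L_☉ = 10^(−0.4 × 1.738) = 0.2018

M ≈ 6.57; L/L_☉ ≈ 0.202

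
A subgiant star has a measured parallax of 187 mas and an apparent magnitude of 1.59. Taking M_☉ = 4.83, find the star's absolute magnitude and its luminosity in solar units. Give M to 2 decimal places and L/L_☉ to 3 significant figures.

M ≈ 2.95; L/L_☉ ≈ 5.65

d = 1/p = 1000/187 mas = 5.348 pc
M = m − 5 log₁₀ d + 5 = 1.59 − 5·0.7282 + 5 = 2.949
M − M_☉ = 2.949 − 4.83 = -1.881
L/L_☉ = 10^(−0.4 × -1.881) = 5.653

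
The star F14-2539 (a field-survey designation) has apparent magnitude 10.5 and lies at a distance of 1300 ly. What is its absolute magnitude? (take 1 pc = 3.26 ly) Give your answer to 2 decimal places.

M ≈ 2.50

d = 1300 ly / 3.26 = 398.8 pc
5 log₁₀(d/10 pc) = 5 log₁₀(398.8) − 5 = 8.004
M = m − 5 log₁₀(d/10) = 10.5 − 8.004 = 2.496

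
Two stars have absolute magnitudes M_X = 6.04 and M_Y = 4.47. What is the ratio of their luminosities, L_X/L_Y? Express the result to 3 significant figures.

ΔM = M_X − M_Y = 1.57
L_X/L_Y = 10^(−0.4 ΔM) = 10^-0.628 = 0.2355

L_X/L_Y ≈ 0.236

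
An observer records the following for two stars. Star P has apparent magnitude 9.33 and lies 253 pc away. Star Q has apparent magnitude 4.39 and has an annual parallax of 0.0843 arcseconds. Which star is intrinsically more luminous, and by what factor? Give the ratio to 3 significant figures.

Star P is more luminous, by a factor of 4.81.

Star P: M = m − 5 log₁₀ d + 5 = 9.33 − 5·2.4031 + 5 = 2.314
Star Q: d = 1/p = 1/0.0843″ = 11.86 pc
Star Q: M = m − 5 log₁₀ d + 5 = 4.39 − 5·1.0742 + 5 = 4.019
ΔM = M_P − M_Q = 2.314 − (4.019) = -1.705; smaller M is more luminous → Star P.
L ratio = 10^(0.4 |ΔM|) = 10^0.682 = 4.807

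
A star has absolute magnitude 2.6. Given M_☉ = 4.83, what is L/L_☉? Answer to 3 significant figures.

M − M_☉ = 2.6 − 4.83 = -2.230
L/L_☉ = 10^(−0.4 (M − M_☉)) = 10^0.892 = 7.798

L/L_☉ ≈ 7.80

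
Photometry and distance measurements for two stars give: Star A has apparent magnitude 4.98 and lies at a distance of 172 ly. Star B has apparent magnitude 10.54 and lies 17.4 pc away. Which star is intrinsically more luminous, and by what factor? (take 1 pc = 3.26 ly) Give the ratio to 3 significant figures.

Star A is more luminous, by a factor of 1540.

Star A: d = 172 ly / 3.26 = 52.76 pc
Star A: M = m − 5 log₁₀ d + 5 = 4.98 − 5·1.7223 + 5 = 1.368
Star B: M = m − 5 log₁₀ d + 5 = 10.54 − 5·1.2405 + 5 = 9.337
ΔM = M_A − M_B = 1.368 − (9.337) = -7.969; smaller M is more luminous → Star A.
L ratio = 10^(0.4 |ΔM|) = 10^3.188 = 1540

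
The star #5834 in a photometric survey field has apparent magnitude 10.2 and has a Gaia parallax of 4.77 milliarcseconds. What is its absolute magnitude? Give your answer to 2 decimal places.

p = 4.77 mas = 4.77×10^-3″ → d = 1/p = 209.6 pc
5 log₁₀(d/10 pc) = 5 log₁₀(209.6) − 5 = 6.607
M = m − 5 log₁₀(d/10) = 10.2 − 6.607 = 3.593

M ≈ 3.59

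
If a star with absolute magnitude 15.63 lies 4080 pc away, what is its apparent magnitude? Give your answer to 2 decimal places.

m = M + 5 log₁₀ d − 5 = 15.63 + 5·3.6107 − 5 = 28.683

m ≈ 28.68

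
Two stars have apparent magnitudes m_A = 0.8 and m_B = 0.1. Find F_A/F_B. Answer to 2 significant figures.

F_A/F_B ≈ 0.52

Magnitude difference = 0.7
Flux ratio = 10^(−0.4 Δm) = 10^(−0.4 × 0.7) = 10^-0.280 = 0.5248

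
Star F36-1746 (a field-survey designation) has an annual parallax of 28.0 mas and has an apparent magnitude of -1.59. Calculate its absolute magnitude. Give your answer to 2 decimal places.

p = 28.0 mas = 0.0280″ → d = 1/p = 35.71 pc
5 log₁₀(d/10 pc) = 5 log₁₀(35.71) − 5 = 2.764
M = m − 5 log₁₀(d/10) = -1.59 − 2.764 = -4.354

M ≈ -4.35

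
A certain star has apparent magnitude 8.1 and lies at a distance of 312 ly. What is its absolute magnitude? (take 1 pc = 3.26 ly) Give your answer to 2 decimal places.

d = 312 ly / 3.26 = 95.71 pc
5 log₁₀(d/10 pc) = 5 log₁₀(95.71) − 5 = 4.905
M = m − 5 log₁₀(d/10) = 8.1 − 4.905 = 3.195

M ≈ 3.20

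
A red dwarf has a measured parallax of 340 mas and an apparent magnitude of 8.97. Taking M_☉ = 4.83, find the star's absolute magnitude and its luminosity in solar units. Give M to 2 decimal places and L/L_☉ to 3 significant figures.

M ≈ 11.63; L/L_☉ ≈ 1.91×10^-3

d = 1/p = 1000/340 mas = 2.941 pc
M = m − 5 log₁₀ d + 5 = 8.97 − 5·0.4685 + 5 = 11.627
M − M_☉ = 11.627 − 4.83 = 6.797
L/L_☉ = 10^(−0.4 × 6.797) = 1.910×10^-3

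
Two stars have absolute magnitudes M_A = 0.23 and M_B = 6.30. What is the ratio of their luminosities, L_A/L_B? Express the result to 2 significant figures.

L_A/L_B ≈ 270

ΔM = M_A − M_B = -6.07
L_A/L_B = 10^(−0.4 ΔM) = 10^2.428 = 267.9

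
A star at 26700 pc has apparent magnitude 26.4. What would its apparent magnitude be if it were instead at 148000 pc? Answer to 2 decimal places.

m ≈ 30.12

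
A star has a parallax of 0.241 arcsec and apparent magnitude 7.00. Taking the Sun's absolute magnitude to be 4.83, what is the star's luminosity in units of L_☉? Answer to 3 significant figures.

L/L_☉ ≈ 0.0233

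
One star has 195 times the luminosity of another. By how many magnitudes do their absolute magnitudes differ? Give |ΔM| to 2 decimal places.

Pogson: ΔM = −2.5 log₁₀(ratio) = −2.5 log₁₀(195) = −2.5 × 2.2900 = -5.725

|ΔM| ≈ 5.73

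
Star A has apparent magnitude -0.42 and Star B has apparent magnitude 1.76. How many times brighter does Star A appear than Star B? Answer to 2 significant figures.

Magnitude difference = -2.18
Flux ratio = 10^(−0.4 Δm) = 10^(−0.4 × -2.18) = 10^0.872 = 7.447

7.4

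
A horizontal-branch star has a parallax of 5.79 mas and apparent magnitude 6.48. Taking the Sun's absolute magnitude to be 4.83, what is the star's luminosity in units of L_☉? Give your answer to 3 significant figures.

L/L_☉ ≈ 65.3

d = 1/p = 1000/5.79 mas = 172.7 pc
M = m − 5 log₁₀ d + 5 = 6.48 − 5·2.2373 + 5 = 0.293
M − M_☉ = 0.293 − 4.83 = -4.537
L/L_☉ = 10^(−0.4 × -4.537) = 65.26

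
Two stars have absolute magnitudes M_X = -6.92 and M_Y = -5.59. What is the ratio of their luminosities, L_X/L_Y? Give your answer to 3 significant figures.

L_X/L_Y ≈ 3.40

ΔM = M_X − M_Y = -1.33
L_X/L_Y = 10^(−0.4 ΔM) = 10^0.532 = 3.404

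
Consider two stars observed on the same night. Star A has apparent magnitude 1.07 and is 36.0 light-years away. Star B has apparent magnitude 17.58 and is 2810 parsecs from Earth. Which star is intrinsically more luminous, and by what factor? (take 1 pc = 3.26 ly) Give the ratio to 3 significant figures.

Star A is more luminous, by a factor of 62.1.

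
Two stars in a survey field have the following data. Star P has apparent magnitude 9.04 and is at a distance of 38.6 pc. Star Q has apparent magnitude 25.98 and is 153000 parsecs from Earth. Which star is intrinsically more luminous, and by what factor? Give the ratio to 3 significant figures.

Star P: M = m − 5 log₁₀ d + 5 = 9.04 − 5·1.5866 + 5 = 6.107
Star Q: M = m − 5 log₁₀ d + 5 = 25.98 − 5·5.1847 + 5 = 5.057
ΔM = M_P − M_Q = 6.107 − (5.057) = 1.051; smaller M is more luminous → Star Q.
L ratio = 10^(0.4 |ΔM|) = 10^0.420 = 2.632

Star Q is more luminous, by a factor of 2.63.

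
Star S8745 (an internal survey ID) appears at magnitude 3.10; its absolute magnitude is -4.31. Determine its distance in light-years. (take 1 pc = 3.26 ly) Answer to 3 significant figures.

μ = m − M = 7.410
m − M = 5 log₁₀ d − 5
log₁₀ d = (m − M)/5 + 1 = 2.4820
d = 10^2.4820 = 303.4 pc
= 989.0 ly

d ≈ 989 ly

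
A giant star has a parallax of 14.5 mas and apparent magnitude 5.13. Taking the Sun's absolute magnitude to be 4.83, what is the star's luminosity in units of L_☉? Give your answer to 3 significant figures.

L/L_☉ ≈ 36.1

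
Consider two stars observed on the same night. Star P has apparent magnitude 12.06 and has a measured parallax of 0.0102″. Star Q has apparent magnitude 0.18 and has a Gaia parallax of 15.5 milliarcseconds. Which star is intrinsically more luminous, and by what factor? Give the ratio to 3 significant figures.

Star Q is more luminous, by a factor of 24500.

Star P: d = 1/p = 1/0.0102″ = 98.04 pc
Star P: M = m − 5 log₁₀ d + 5 = 12.06 − 5·1.9914 + 5 = 7.103
Star Q: p = 15.5 mas = 0.0155″ → d = 1/p = 64.52 pc
Star Q: M = m − 5 log₁₀ d + 5 = 0.18 − 5·1.8097 + 5 = -3.868
ΔM = M_P − M_Q = 7.103 − (-3.868) = 10.971; smaller M is more luminous → Star Q.
L ratio = 10^(0.4 |ΔM|) = 10^4.389 = 24460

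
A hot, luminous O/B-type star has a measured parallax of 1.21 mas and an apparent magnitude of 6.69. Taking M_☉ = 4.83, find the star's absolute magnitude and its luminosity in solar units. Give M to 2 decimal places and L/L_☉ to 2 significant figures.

d = 1/p = 1000/1.21 mas = 826.4 pc
M = m − 5 log₁₀ d + 5 = 6.69 − 5·2.9172 + 5 = -2.896
M − M_☉ = -2.896 − 4.83 = -7.726
L/L_☉ = 10^(−0.4 × -7.726) = 1231

M ≈ -2.90; L/L_☉ ≈ 1200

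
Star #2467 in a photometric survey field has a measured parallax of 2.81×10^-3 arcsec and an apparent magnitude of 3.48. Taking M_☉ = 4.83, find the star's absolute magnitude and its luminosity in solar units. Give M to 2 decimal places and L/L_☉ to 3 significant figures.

M ≈ -4.28; L/L_☉ ≈ 4390

d = 1/p = 1/2.81×10^-3″ = 355.9 pc
M = m − 5 log₁₀ d + 5 = 3.48 − 5·2.5513 + 5 = -4.276
M − M_☉ = -4.276 − 4.83 = -9.106
L/L_☉ = 10^(−0.4 × -9.106) = 4391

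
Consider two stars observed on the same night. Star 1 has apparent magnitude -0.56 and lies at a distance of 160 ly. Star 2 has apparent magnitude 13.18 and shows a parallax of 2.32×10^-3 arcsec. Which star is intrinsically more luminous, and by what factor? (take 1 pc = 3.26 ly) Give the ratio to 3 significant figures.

Star 1: d = 160 ly / 3.26 = 49.08 pc
Star 1: M = m − 5 log₁₀ d + 5 = -0.56 − 5·1.6909 + 5 = -4.015
Star 2: d = 1/p = 1/2.32×10^-3″ = 431.0 pc
Star 2: M = m − 5 log₁₀ d + 5 = 13.18 − 5·2.6345 + 5 = 5.007
ΔM = M_1 − M_2 = -4.015 − (5.007) = -9.022; smaller M is more luminous → Star 1.
L ratio = 10^(0.4 |ΔM|) = 10^3.609 = 4062

Star 1 is more luminous, by a factor of 4060.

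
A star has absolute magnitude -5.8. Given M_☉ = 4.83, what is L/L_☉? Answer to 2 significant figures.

L/L_☉ ≈ 18000

M − M_☉ = -5.8 − 4.83 = -10.630
L/L_☉ = 10^(−0.4 (M − M_☉)) = 10^4.252 = 17860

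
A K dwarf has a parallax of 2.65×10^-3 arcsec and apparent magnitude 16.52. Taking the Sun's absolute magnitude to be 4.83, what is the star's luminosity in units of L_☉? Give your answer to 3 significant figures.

L/L_☉ ≈ 0.0300

d = 1/p = 1/2.65×10^-3″ = 377.4 pc
M = m − 5 log₁₀ d + 5 = 16.52 − 5·2.5768 + 5 = 8.636
M − M_☉ = 8.636 − 4.83 = 3.806
L/L_☉ = 10^(−0.4 × 3.806) = 0.03003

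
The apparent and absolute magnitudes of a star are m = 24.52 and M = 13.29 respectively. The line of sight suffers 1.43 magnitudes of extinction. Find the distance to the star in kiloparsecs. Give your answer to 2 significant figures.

d ≈ 0.91 kpc

m − M = 5 log₁₀(d/10 pc) + A  ⇒  24.52 − (13.29) − 1.43 = 5 log₁₀(d/10)
9.800 = 5 log₁₀(d/10)
log₁₀ d = (m − M − A)/5 + 1 = 2.9600
d = 10^2.9600 = 912.0 pc
= 0.9120 kpc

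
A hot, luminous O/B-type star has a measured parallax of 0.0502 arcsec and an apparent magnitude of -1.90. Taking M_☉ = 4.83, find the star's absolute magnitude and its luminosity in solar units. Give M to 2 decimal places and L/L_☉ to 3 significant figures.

M ≈ -3.40; L/L_☉ ≈ 1950

d = 1/p = 1/0.0502″ = 19.92 pc
M = m − 5 log₁₀ d + 5 = -1.90 − 5·1.2993 + 5 = -3.396
M − M_☉ = -3.396 − 4.83 = -8.226
L/L_☉ = 10^(−0.4 × -8.226) = 1953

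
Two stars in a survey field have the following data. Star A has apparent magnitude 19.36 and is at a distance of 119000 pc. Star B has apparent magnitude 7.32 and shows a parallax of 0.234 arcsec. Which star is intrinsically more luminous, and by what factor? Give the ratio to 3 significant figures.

Star A: M = m − 5 log₁₀ d + 5 = 19.36 − 5·5.0755 + 5 = -1.018
Star B: d = 1/p = 1/0.234″ = 4.274 pc
Star B: M = m − 5 log₁₀ d + 5 = 7.32 − 5·0.6308 + 5 = 9.166
ΔM = M_A − M_B = -1.018 − (9.166) = -10.184; smaller M is more luminous → Star A.
L ratio = 10^(0.4 |ΔM|) = 10^4.074 = 11840

Star A is more luminous, by a factor of 11800.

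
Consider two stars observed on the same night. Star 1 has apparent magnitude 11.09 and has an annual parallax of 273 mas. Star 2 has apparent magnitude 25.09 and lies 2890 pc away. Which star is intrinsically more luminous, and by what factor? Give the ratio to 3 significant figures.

Star 1: p = 273 mas = 0.273″ → d = 1/p = 3.663 pc
Star 1: M = m − 5 log₁₀ d + 5 = 11.09 − 5·0.5638 + 5 = 13.271
Star 2: M = m − 5 log₁₀ d + 5 = 25.09 − 5·3.4609 + 5 = 12.786
ΔM = M_1 − M_2 = 13.271 − (12.786) = 0.485; smaller M is more luminous → Star 2.
L ratio = 10^(0.4 |ΔM|) = 10^0.194 = 1.564

Star 2 is more luminous, by a factor of 1.56.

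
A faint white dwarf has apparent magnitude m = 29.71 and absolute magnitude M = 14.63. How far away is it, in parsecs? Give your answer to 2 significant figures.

d ≈ 10000 pc

Distance modulus: m − M = 29.71 − (14.63) = 15.080
m − M = 5 log₁₀ d − 5
log₁₀ d = (m − M)/5 + 1 = 4.0160
d = 10^4.0160 = 10380 pc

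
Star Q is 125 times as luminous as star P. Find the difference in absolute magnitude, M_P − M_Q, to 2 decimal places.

Pogson: ΔM = −2.5 log₁₀(ratio) = −2.5 log₁₀(125) = −2.5 × 2.0969 = -5.242
Star Q is brighter so has the smaller magnitude: M_P − M_Q is positive.

M_P − M_Q ≈ 5.24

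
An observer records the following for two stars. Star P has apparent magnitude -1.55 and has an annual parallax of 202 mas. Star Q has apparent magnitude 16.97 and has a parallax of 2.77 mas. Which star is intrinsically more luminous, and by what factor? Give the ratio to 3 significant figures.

Star P is more luminous, by a factor of 4810.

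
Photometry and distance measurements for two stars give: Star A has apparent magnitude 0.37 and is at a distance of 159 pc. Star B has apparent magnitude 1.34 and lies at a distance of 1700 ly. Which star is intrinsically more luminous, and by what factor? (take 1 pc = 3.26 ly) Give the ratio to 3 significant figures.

Star A: M = m − 5 log₁₀ d + 5 = 0.37 − 5·2.2014 + 5 = -5.637
Star B: d = 1700 ly / 3.26 = 521.5 pc
Star B: M = m − 5 log₁₀ d + 5 = 1.34 − 5·2.7172 + 5 = -7.246
ΔM = M_A − M_B = -5.637 − (-7.246) = 1.609; smaller M is more luminous → Star B.
L ratio = 10^(0.4 |ΔM|) = 10^0.644 = 4.402

Star B is more luminous, by a factor of 4.40.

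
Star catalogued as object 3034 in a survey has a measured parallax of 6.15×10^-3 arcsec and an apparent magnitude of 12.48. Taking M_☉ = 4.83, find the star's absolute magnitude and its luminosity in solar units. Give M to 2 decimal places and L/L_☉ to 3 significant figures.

M ≈ 6.42; L/L_☉ ≈ 0.230

d = 1/p = 1/6.15×10^-3″ = 162.6 pc
M = m − 5 log₁₀ d + 5 = 12.48 − 5·2.2111 + 5 = 6.424
M − M_☉ = 6.424 − 4.83 = 1.594
L/L_☉ = 10^(−0.4 × 1.594) = 0.2303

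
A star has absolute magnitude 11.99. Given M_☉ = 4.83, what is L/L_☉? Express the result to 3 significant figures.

L/L_☉ ≈ 1.37×10^-3

M − M_☉ = 11.99 − 4.83 = 7.160
L/L_☉ = 10^(−0.4 (M − M_☉)) = 10^-2.864 = 1.368×10^-3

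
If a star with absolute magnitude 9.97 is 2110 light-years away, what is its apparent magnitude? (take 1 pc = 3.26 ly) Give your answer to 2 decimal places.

m ≈ 19.03

d = 2110 ly / 3.26 = 647.2 pc
m = M + 5 log₁₀ d − 5 = 9.97 + 5·2.8111 − 5 = 19.025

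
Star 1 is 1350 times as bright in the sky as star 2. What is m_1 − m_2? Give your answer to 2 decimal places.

m_1 − m_2 ≈ -7.83

Pogson: Δm = −2.5 log₁₀(ratio) = −2.5 log₁₀(1350) = −2.5 × 3.1303 = -7.826
Star 1 is brighter, so it has the smaller magnitude: the difference is negative.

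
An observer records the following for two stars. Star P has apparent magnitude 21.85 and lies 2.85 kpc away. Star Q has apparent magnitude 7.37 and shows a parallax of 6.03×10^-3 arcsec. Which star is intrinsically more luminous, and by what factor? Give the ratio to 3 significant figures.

Star Q is more luminous, by a factor of 2100.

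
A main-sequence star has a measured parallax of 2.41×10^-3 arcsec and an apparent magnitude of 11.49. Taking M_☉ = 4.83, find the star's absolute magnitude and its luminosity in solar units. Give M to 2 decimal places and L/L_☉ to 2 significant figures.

d = 1/p = 1/2.41×10^-3″ = 414.9 pc
M = m − 5 log₁₀ d + 5 = 11.49 − 5·2.6180 + 5 = 3.400
M − M_☉ = 3.400 − 4.83 = -1.430
L/L_☉ = 10^(−0.4 × -1.430) = 3.732

M ≈ 3.40; L/L_☉ ≈ 3.7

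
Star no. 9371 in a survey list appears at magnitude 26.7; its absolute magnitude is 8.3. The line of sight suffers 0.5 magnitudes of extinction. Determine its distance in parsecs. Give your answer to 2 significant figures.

m − M = 5 log₁₀(d/10 pc) + A  ⇒  26.7 − (8.3) − 0.5 = 5 log₁₀(d/10)
17.900 = 5 log₁₀(d/10)
log₁₀ d = (m − M − A)/5 + 1 = 4.5800
d = 10^4.5800 = 38020 pc

d ≈ 38000 pc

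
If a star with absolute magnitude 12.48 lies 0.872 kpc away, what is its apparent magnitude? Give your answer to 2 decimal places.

d = 0.872 kpc = 872.0 pc
m = M + 5 log₁₀ d − 5 = 12.48 + 5·2.9405 − 5 = 22.183

m ≈ 22.18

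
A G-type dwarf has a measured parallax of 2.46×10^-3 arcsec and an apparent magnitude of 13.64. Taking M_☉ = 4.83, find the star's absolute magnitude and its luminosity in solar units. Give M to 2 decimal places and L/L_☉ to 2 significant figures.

d = 1/p = 1/2.46×10^-3″ = 406.5 pc
M = m − 5 log₁₀ d + 5 = 13.64 − 5·2.6091 + 5 = 5.595
M − M_☉ = 5.595 − 4.83 = 0.765
L/L_☉ = 10^(−0.4 × 0.765) = 0.4945

M ≈ 5.59; L/L_☉ ≈ 0.49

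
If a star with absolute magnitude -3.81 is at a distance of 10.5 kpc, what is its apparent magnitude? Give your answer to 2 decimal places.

m ≈ 11.30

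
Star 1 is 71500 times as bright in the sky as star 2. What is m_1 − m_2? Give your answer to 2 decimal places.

Pogson: Δm = −2.5 log₁₀(ratio) = −2.5 log₁₀(71500) = −2.5 × 4.8543 = -12.136
Star 1 is brighter, so it has the smaller magnitude: the difference is negative.

m_1 − m_2 ≈ -12.14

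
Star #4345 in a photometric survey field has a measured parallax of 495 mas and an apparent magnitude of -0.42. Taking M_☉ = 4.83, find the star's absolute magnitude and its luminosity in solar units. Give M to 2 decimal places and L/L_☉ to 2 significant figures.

M ≈ 3.05; L/L_☉ ≈ 5.1

d = 1/p = 1000/495 mas = 2.020 pc
M = m − 5 log₁₀ d + 5 = -0.42 − 5·0.3054 + 5 = 3.053
M − M_☉ = 3.053 − 4.83 = -1.777
L/L_☉ = 10^(−0.4 × -1.777) = 5.138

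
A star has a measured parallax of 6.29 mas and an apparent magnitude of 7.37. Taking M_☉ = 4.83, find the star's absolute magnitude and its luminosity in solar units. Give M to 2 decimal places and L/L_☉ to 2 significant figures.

d = 1/p = 1000/6.29 mas = 159.0 pc
M = m − 5 log₁₀ d + 5 = 7.37 − 5·2.2013 + 5 = 1.363
M − M_☉ = 1.363 − 4.83 = -3.467
L/L_☉ = 10^(−0.4 × -3.467) = 24.36

M ≈ 1.36; L/L_☉ ≈ 24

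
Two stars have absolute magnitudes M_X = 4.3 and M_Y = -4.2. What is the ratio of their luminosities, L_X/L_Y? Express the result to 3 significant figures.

ΔM = M_X − M_Y = 8.5
L_X/L_Y = 10^(−0.4 ΔM) = 10^-3.400 = 3.981×10^-4

L_X/L_Y ≈ 3.98×10^-4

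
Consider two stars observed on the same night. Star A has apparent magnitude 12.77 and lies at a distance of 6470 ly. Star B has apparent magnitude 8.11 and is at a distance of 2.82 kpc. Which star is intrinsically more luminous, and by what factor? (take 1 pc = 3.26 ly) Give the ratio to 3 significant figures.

Star A: d = 6470 ly / 3.26 = 1985 pc
Star A: M = m − 5 log₁₀ d + 5 = 12.77 − 5·3.2977 + 5 = 1.282
Star B: d = 2.82 kpc = 2820 pc
Star B: M = m − 5 log₁₀ d + 5 = 8.11 − 5·3.4502 + 5 = -4.141
ΔM = M_A − M_B = 1.282 − (-4.141) = 5.423; smaller M is more luminous → Star B.
L ratio = 10^(0.4 |ΔM|) = 10^2.169 = 147.6

Star B is more luminous, by a factor of 148.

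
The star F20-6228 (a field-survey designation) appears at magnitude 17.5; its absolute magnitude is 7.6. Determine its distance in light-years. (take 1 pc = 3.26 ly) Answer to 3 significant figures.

μ = m − M = 9.900
m − M = 5 log₁₀ d − 5
log₁₀ d = (m − M)/5 + 1 = 2.9800
d = 10^2.9800 = 955.0 pc
= 3113 ly

d ≈ 3110 ly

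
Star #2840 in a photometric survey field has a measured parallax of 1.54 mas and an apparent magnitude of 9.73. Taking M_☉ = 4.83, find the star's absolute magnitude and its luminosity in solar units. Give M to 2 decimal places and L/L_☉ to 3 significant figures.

M ≈ 0.67; L/L_☉ ≈ 46.2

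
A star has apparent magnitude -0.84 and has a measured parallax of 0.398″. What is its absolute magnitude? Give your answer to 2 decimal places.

M ≈ 2.16

d = 1/p = 1/0.398″ = 2.513 pc
5 log₁₀(d/10 pc) = 5 log₁₀(2.513) − 5 = -2.999
M = m − 5 log₁₀(d/10) = -0.84 + 2.999 = 2.159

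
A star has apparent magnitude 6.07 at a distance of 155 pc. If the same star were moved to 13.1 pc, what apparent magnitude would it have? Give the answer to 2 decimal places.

Flux ∝ 1/d², so Δm = 5 log₁₀(d₂/d₁) = 5 log₁₀(13.1/155) = -5.365
m₂ = m₁ + Δm = 6.07 + (-5.365) = 0.705

m ≈ 0.70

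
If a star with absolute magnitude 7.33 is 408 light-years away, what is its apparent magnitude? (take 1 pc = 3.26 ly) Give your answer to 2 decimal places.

d = 408 ly / 3.26 = 125.2 pc
m = M + 5 log₁₀ d − 5 = 7.33 + 5·2.0974 − 5 = 12.817

m ≈ 12.82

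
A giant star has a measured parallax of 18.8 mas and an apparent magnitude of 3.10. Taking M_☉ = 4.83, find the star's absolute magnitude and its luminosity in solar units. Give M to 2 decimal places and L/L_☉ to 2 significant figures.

M ≈ -0.53; L/L_☉ ≈ 140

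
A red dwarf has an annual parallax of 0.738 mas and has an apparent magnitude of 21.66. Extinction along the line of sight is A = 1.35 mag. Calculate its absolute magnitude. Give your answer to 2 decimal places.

M ≈ 9.65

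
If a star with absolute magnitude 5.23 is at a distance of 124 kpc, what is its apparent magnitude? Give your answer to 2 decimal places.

m ≈ 25.70

d = 124 kpc = 124000 pc
m = M + 5 log₁₀ d − 5 = 5.23 + 5·5.0934 − 5 = 25.697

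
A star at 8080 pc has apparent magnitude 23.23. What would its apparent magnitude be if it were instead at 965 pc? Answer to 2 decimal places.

Flux ∝ 1/d², so Δm = 5 log₁₀(d₂/d₁) = 5 log₁₀(965/8080) = -4.614
m₂ = m₁ + Δm = 23.23 + (-4.614) = 18.616

m ≈ 18.62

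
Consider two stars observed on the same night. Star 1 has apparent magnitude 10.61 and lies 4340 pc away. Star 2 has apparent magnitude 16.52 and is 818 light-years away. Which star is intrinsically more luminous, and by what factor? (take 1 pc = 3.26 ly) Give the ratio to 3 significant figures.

Star 1 is more luminous, by a factor of 69200.

Star 1: M = m − 5 log₁₀ d + 5 = 10.61 − 5·3.6375 + 5 = -2.577
Star 2: d = 818 ly / 3.26 = 250.9 pc
Star 2: M = m − 5 log₁₀ d + 5 = 16.52 − 5·2.3995 + 5 = 9.522
ΔM = M_1 − M_2 = -2.577 − (9.522) = -12.100; smaller M is more luminous → Star 1.
L ratio = 10^(0.4 |ΔM|) = 10^4.840 = 69170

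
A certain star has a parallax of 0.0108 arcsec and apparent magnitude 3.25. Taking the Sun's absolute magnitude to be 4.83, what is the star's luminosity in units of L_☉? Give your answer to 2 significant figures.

L/L_☉ ≈ 370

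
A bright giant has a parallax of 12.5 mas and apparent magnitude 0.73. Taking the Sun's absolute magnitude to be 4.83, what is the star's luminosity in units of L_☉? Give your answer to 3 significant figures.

d = 1/p = 1000/12.5 mas = 80.00 pc
M = m − 5 log₁₀ d + 5 = 0.73 − 5·1.9031 + 5 = -3.785
M − M_☉ = -3.785 − 4.83 = -8.615
L/L_☉ = 10^(−0.4 × -8.615) = 2794

L/L_☉ ≈ 2790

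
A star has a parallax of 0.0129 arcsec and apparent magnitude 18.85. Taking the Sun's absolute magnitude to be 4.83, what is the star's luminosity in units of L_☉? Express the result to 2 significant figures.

L/L_☉ ≈ 1.5×10^-4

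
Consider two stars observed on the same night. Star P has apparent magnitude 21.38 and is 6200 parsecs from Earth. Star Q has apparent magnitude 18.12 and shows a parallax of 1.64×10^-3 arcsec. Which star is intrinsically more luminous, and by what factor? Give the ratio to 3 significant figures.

Star P: M = m − 5 log₁₀ d + 5 = 21.38 − 5·3.7924 + 5 = 7.418
Star Q: d = 1/p = 1/1.64×10^-3″ = 609.8 pc
Star Q: M = m − 5 log₁₀ d + 5 = 18.12 − 5·2.7852 + 5 = 9.194
ΔM = M_P − M_Q = 7.418 − (9.194) = -1.776; smaller M is more luminous → Star P.
L ratio = 10^(0.4 |ΔM|) = 10^0.710 = 5.134

Star P is more luminous, by a factor of 5.13.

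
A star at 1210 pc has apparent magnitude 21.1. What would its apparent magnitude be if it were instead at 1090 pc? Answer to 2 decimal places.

Flux ∝ 1/d², so Δm = 5 log₁₀(d₂/d₁) = 5 log₁₀(1090/1210) = -0.227
m₂ = m₁ + Δm = 21.1 + (-0.227) = 20.873

m ≈ 20.87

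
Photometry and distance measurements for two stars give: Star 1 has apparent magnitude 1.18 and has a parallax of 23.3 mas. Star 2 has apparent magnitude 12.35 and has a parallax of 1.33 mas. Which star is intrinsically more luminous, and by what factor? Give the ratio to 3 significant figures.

Star 1 is more luminous, by a factor of 95.7.

Star 1: p = 23.3 mas = 0.0233″ → d = 1/p = 42.92 pc
Star 1: M = m − 5 log₁₀ d + 5 = 1.18 − 5·1.6326 + 5 = -1.983
Star 2: p = 1.33 mas = 1.33×10^-3″ → d = 1/p = 751.9 pc
Star 2: M = m − 5 log₁₀ d + 5 = 12.35 − 5·2.8761 + 5 = 2.969
ΔM = M_1 − M_2 = -1.983 − (2.969) = -4.952; smaller M is more luminous → Star 1.
L ratio = 10^(0.4 |ΔM|) = 10^1.981 = 95.72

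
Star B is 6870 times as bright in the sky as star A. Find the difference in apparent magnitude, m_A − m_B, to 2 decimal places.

Pogson: Δm = −2.5 log₁₀(ratio) = −2.5 log₁₀(6870) = −2.5 × 3.8370 = -9.592
Star B is brighter so has the smaller magnitude: m_A − m_B is positive.

m_A − m_B ≈ 9.59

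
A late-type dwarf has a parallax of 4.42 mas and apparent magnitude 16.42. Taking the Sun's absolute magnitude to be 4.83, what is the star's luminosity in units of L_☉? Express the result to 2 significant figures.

L/L_☉ ≈ 0.012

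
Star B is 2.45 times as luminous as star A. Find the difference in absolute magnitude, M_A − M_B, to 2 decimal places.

Pogson: ΔM = −2.5 log₁₀(ratio) = −2.5 log₁₀(2.45) = −2.5 × 0.3892 = -0.973
Star B is brighter so has the smaller magnitude: M_A − M_B is positive.

M_A − M_B ≈ 0.97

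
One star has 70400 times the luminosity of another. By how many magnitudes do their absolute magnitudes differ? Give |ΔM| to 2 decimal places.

|ΔM| ≈ 12.12

Pogson: ΔM = −2.5 log₁₀(ratio) = −2.5 log₁₀(70400) = −2.5 × 4.8476 = -12.119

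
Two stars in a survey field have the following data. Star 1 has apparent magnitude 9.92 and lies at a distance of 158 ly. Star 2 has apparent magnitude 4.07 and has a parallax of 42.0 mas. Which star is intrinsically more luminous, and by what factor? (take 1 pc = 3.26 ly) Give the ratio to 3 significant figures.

Star 2 is more luminous, by a factor of 52.8.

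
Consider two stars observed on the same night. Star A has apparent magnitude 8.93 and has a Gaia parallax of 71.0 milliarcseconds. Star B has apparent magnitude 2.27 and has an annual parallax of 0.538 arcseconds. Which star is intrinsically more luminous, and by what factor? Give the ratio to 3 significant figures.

Star A: p = 71.0 mas = 0.0710″ → d = 1/p = 14.08 pc
Star A: M = m − 5 log₁₀ d + 5 = 8.93 − 5·1.1487 + 5 = 8.186
Star B: d = 1/p = 1/0.538″ = 1.859 pc
Star B: M = m − 5 log₁₀ d + 5 = 2.27 − 5·0.2692 + 5 = 5.924
ΔM = M_A − M_B = 8.186 − (5.924) = 2.262; smaller M is more luminous → Star B.
L ratio = 10^(0.4 |ΔM|) = 10^0.905 = 8.034

Star B is more luminous, by a factor of 8.03.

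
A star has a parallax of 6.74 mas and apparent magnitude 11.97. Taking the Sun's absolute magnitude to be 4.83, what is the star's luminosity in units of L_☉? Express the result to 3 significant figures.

d = 1/p = 1000/6.74 mas = 148.4 pc
M = m − 5 log₁₀ d + 5 = 11.97 − 5·2.1713 + 5 = 6.113
M − M_☉ = 6.113 − 4.83 = 1.283
L/L_☉ = 10^(−0.4 × 1.283) = 0.3067

L/L_☉ ≈ 0.307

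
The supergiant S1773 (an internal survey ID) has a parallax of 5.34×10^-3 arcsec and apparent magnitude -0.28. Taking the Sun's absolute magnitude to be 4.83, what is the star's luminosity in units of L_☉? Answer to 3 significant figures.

d = 1/p = 1/5.34×10^-3″ = 187.3 pc
M = m − 5 log₁₀ d + 5 = -0.28 − 5·2.2725 + 5 = -6.642
M − M_☉ = -6.642 − 4.83 = -11.472
L/L_☉ = 10^(−0.4 × -11.472) = 38810

L/L_☉ ≈ 38800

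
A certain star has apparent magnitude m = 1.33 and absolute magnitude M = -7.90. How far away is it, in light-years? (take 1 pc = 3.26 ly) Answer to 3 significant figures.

d ≈ 2290 ly

Distance modulus: m − M = 1.33 − (-7.90) = 9.230
m − M = 5 log₁₀ d − 5
log₁₀ d = (m − M)/5 + 1 = 2.8460
d = 10^2.8460 = 701.5 pc
= 2287 ly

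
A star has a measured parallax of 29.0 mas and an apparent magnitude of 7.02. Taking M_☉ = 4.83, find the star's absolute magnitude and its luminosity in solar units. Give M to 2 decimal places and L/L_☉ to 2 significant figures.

M ≈ 4.33; L/L_☉ ≈ 1.6

d = 1/p = 1000/29.0 mas = 34.48 pc
M = m − 5 log₁₀ d + 5 = 7.02 − 5·1.5376 + 5 = 4.332
M − M_☉ = 4.332 − 4.83 = -0.498
L/L_☉ = 10^(−0.4 × -0.498) = 1.582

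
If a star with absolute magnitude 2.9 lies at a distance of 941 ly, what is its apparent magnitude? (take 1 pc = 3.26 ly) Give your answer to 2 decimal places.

d = 941 ly / 3.26 = 288.7 pc
m = M + 5 log₁₀ d − 5 = 2.9 + 5·2.4604 − 5 = 10.202

m ≈ 10.20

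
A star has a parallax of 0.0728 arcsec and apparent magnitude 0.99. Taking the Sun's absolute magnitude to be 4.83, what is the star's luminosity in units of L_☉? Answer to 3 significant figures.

L/L_☉ ≈ 64.8

d = 1/p = 1/0.0728″ = 13.74 pc
M = m − 5 log₁₀ d + 5 = 0.99 − 5·1.1379 + 5 = 0.301
M − M_☉ = 0.301 − 4.83 = -4.529
L/L_☉ = 10^(−0.4 × -4.529) = 64.82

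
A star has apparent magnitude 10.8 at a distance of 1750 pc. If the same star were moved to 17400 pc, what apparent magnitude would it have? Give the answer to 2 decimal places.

Flux ∝ 1/d², so Δm = 5 log₁₀(d₂/d₁) = 5 log₁₀(17400/1750) = 4.988
m₂ = m₁ + Δm = 10.8 + (4.988) = 15.788

m ≈ 15.79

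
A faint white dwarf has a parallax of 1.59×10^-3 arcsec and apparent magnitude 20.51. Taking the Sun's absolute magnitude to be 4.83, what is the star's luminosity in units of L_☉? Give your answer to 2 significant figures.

L/L_☉ ≈ 2.1×10^-3

d = 1/p = 1/1.59×10^-3″ = 628.9 pc
M = m − 5 log₁₀ d + 5 = 20.51 − 5·2.7986 + 5 = 11.517
M − M_☉ = 11.517 − 4.83 = 6.687
L/L_☉ = 10^(−0.4 × 6.687) = 2.114×10^-3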